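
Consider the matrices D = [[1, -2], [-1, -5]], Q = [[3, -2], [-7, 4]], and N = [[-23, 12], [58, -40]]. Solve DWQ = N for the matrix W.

W = [[-4, 3], [-4, -1]]

Left-multiply by D⁻¹ and right-multiply by Q⁻¹: W = D⁻¹NQ⁻¹.
det D = -7; the adjugate gives D⁻¹ = [[5/7, -2/7], [-1/7, -1/7]].
det Q = -2, so Q⁻¹ = [[-2, -1], [-7/2, -3/2]].
D⁻¹N = [[-33, 20], [-5, 4]].
W = (D⁻¹N)Q⁻¹ = [[-4, 3], [-4, -1]].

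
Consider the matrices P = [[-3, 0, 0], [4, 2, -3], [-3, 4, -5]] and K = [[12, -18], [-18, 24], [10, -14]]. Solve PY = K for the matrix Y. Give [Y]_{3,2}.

4

P is on the left of Y, so left-multiply by P⁻¹: Y = P⁻¹K.
det P = -6; the adjugate gives P⁻¹ = [[-1/3, 0, 0], [-29/6, -5/2, 3/2], [-11/3, -2, 1]].
Y = P⁻¹K = [[-1/3, 0, 0], [-29/6, -5/2, 3/2], [-11/3, -2, 1]] · [[12, -18], [-18, 24], [10, -14]] = [[-4, 6], [2, 6], [2, 4]].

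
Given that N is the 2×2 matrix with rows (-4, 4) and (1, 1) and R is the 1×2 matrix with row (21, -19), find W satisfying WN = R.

N is on the right of W, so right-multiply by N⁻¹: W = RN⁻¹.
det N = -8, so N⁻¹ = [[-1/8, 1/2], [1/8, 1/2]].
W = RN⁻¹ = [[21, -19]] · [[-1/8, 1/2], [1/8, 1/2]] = [[-5, 1]].

W = [[-5, 1]]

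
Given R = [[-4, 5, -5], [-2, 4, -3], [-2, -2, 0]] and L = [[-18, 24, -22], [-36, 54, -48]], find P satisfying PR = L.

P = [[2, 4, 1], [6, 6, 0]]

Since R sits to the right of P, P = LR⁻¹.
det R = -6, so R⁻¹ = [[1, -5/3, -5/6], [-1, 5/3, 1/3], [-2, 3, 1]].
P = LR⁻¹ = [[-18, 24, -22], [-36, 54, -48]] · [[1, -5/3, -5/6], [-1, 5/3, 1/3], [-2, 3, 1]] = [[2, 4, 1], [6, 6, 0]].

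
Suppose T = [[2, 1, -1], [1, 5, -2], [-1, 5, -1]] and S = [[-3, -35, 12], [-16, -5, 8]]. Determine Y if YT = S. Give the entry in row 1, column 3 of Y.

-2

T is on the right of Y, so right-multiply by T⁻¹: Y = ST⁻¹.
T has determinant 3; T⁻¹ = [[5/3, -4/3, 1], [1, -1, 1], [10/3, -11/3, 3]].
Y = ST⁻¹ = [[-3, -35, 12], [-16, -5, 8]] · [[5/3, -4/3, 1], [1, -1, 1], [10/3, -11/3, 3]] = [[0, -5, -2], [-5, -3, 3]].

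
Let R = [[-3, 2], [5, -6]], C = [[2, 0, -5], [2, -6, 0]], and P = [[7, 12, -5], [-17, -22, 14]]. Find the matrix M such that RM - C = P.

M = [[-3, -2, 4], [0, 3, 1]]

RM = P + C = [[9, 12, -10], [-15, -28, 14]].
Since R multiplies M on the left, M = R⁻¹(P + C).
det R = 8, so R⁻¹ = [[-3/4, -1/4], [-5/8, -3/8]].
M = R⁻¹(P + C) = [[-3, -2, 4], [0, 3, 1]].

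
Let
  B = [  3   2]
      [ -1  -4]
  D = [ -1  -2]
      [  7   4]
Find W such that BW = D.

W = [[1, 0], [-2, -1]]

Left-multiplying both sides by B⁻¹ gives W = B⁻¹D.
det B = -10; the adjugate gives B⁻¹ = [[2/5, 1/5], [-1/10, -3/10]].
W = B⁻¹D = [[2/5, 1/5], [-1/10, -3/10]] · [[-1, -2], [7, 4]] = [[1, 0], [-2, -1]].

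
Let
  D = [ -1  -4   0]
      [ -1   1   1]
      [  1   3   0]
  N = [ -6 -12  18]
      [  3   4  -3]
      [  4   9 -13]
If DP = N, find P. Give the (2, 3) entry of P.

-5

Left-multiplying both sides by D⁻¹ gives P = D⁻¹N.
det D = -1; the adjugate gives D⁻¹ = [[3, 0, 4], [-1, 0, -1], [4, 1, 5]].
P = D⁻¹N = [[3, 0, 4], [-1, 0, -1], [4, 1, 5]] · [[-6, -12, 18], [3, 4, -3], [4, 9, -13]] = [[-2, 0, 2], [2, 3, -5], [-1, 1, 4]].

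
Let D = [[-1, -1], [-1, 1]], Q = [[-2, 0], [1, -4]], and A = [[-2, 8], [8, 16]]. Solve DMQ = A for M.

M = [[3, 3], [-3, -1]]

M = D⁻¹AQ⁻¹ (apply D⁻¹ on the left and Q⁻¹ on the right).
det D = -2; the adjugate gives D⁻¹ = [[-1/2, -1/2], [-1/2, 1/2]].
Q has determinant 8; Q⁻¹ = [[-1/2, 0], [-1/8, -1/4]].
D⁻¹A = [[-3, -12], [5, 4]].
M = (D⁻¹A)Q⁻¹ = [[3, 3], [-3, -1]].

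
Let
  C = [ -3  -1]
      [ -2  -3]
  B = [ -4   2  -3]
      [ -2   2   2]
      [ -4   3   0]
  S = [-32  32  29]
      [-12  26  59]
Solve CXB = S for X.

X = [[0, -2, -2], [3, -4, 0]]

X = C⁻¹SB⁻¹ (apply C⁻¹ on the left and B⁻¹ on the right).
det C = 7, so C⁻¹ = [[-3/7, 1/7], [2/7, -3/7]].
det B = 2; the adjugate gives B⁻¹ = [[-3, -9/2, 5], [-4, -6, 7], [1, 2, -2]].
C⁻¹S = [[12, -10, -4], [-4, -2, -17]].
X = (C⁻¹S)B⁻¹ = [[0, -2, -2], [3, -4, 0]].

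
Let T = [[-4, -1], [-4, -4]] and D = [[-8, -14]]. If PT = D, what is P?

P = [[-2, 4]]

Since T sits to the right of P, P = DT⁻¹.
det T = 12; the adjugate gives T⁻¹ = [[-1/3, 1/12], [1/3, -1/3]].
P = DT⁻¹ = [[-8, -14]] · [[-1/3, 1/12], [1/3, -1/3]] = [[-2, 4]].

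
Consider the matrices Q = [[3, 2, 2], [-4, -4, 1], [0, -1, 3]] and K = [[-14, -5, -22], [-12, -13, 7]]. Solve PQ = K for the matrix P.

Right-multiplying both sides by Q⁻¹ gives P = KQ⁻¹.
Q has determinant -1; Q⁻¹ = [[11, 8, -10], [-12, -9, 11], [-4, -3, 4]].
P = KQ⁻¹ = [[-14, -5, -22], [-12, -13, 7]] · [[11, 8, -10], [-12, -9, 11], [-4, -3, 4]] = [[-6, -1, -3], [-4, 0, 5]].

P = [[-6, -1, -3], [-4, 0, 5]]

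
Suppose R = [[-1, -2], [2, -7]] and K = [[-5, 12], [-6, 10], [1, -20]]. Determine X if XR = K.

X = [[1, -2], [2, -2], [3, 2]]

R is on the right of X, so right-multiply by R⁻¹: X = KR⁻¹.
R has determinant 11; R⁻¹ = [[-7/11, 2/11], [-2/11, -1/11]].
X = KR⁻¹ = [[-5, 12], [-6, 10], [1, -20]] · [[-7/11, 2/11], [-2/11, -1/11]] = [[1, -2], [2, -2], [3, 2]].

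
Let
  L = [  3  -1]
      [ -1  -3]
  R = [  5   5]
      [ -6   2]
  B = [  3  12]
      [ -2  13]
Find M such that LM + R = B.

LM = B − R = [[-2, 7], [4, 11]].
L is on the left of M, so left-multiply by L⁻¹: M = L⁻¹(B − R).
L has determinant -10; L⁻¹ = [[3/10, -1/10], [-1/10, -3/10]].
M = L⁻¹(B − R) = [[-1, 1], [-1, -4]].

M = [[-1, 1], [-1, -4]]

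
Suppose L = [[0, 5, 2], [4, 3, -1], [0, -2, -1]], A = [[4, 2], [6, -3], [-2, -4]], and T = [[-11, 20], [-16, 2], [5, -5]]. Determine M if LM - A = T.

M = [[-2, -3], [-1, 4], [-1, 1]]

LM = T + A = [[-7, 22], [-10, -1], [3, -9]].
Left-multiplying both sides by L⁻¹ gives M = L⁻¹(T + A).
det L = 4; the adjugate gives L⁻¹ = [[-5/4, 1/4, -11/4], [1, 0, 2], [-2, 0, -5]].
M = L⁻¹(T + A) = [[-2, -3], [-1, 4], [-1, 1]].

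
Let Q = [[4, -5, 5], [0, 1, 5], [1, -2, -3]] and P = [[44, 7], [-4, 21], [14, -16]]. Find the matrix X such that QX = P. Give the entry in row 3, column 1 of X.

Since Q multiplies X on the left, X = Q⁻¹P.
Q has determinant -2; Q⁻¹ = [[-7/2, 25/2, 15], [-5/2, 17/2, 10], [1/2, -3/2, -2]].
X = Q⁻¹P = [[-7/2, 25/2, 15], [-5/2, 17/2, 10], [1/2, -3/2, -2]] · [[44, 7], [-4, 21], [14, -16]] = [[6, -2], [-4, 1], [0, 4]].

0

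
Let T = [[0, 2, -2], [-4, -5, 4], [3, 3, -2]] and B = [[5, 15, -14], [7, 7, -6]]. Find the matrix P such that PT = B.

P = [[4, -2, -1], [-2, -4, -3]]

Right-multiplying both sides by T⁻¹ gives P = BT⁻¹.
det T = 2, so T⁻¹ = [[-1, -1, -1], [2, 3, 4], [3/2, 3, 4]].
P = BT⁻¹ = [[5, 15, -14], [7, 7, -6]] · [[-1, -1, -1], [2, 3, 4], [3/2, 3, 4]] = [[4, -2, -1], [-2, -4, -3]].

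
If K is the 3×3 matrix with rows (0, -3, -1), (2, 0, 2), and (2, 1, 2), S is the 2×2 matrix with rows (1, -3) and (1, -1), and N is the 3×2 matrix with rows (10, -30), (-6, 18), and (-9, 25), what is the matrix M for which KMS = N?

M = [[1, -3], [-2, -1], [-4, 3]]

Isolating M: multiply by K⁻¹ from the left and S⁻¹ from the right, so M = K⁻¹NS⁻¹.
det K = -2; the adjugate gives K⁻¹ = [[1, -5/2, 3], [0, -1, 1], [-1, 3, -3]].
det S = 2; the adjugate gives S⁻¹ = [[-1/2, 3/2], [-1/2, 1/2]].
K⁻¹N = [[-2, 0], [-3, 7], [-1, 9]].
M = (K⁻¹N)S⁻¹ = [[1, -3], [-2, -1], [-4, 3]].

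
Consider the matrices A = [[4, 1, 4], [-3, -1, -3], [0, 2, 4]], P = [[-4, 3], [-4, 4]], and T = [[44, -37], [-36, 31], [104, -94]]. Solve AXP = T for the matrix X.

X = A⁻¹TP⁻¹ (apply A⁻¹ on the left and P⁻¹ on the right).
det A = -4; the adjugate gives A⁻¹ = [[-1/2, -1, -1/4], [-3, -4, 0], [3/2, 2, 1/4]].
det P = -4; the adjugate gives P⁻¹ = [[-1, 3/4], [-1, 1]].
A⁻¹T = [[-12, 11], [12, -13], [20, -17]].
X = (A⁻¹T)P⁻¹ = [[1, 2], [1, -4], [-3, -2]].

X = [[1, 2], [1, -4], [-3, -2]]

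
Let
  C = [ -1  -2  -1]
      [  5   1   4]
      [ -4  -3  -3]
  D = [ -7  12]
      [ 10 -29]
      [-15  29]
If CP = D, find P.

P = [[3, -2], [3, -3], [-2, -4]]

C is on the left of P, so left-multiply by C⁻¹: P = C⁻¹D.
det C = 4, so C⁻¹ = [[9/4, -3/4, -7/4], [-1/4, -1/4, -1/4], [-11/4, 5/4, 9/4]].
P = C⁻¹D = [[9/4, -3/4, -7/4], [-1/4, -1/4, -1/4], [-11/4, 5/4, 9/4]] · [[-7, 12], [10, -29], [-15, 29]] = [[3, -2], [3, -3], [-2, -4]].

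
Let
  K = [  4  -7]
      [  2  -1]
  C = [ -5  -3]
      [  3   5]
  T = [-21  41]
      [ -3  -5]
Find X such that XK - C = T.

X = [[-5, -3], [0, 0]]

XK = T + C = [[-26, 38], [0, 0]].
K is on the right of X, so right-multiply by K⁻¹: X = (T + C)K⁻¹.
det K = 10, so K⁻¹ = [[-1/10, 7/10], [-1/5, 2/5]].
X = (T + C)K⁻¹ = [[-5, -3], [0, 0]].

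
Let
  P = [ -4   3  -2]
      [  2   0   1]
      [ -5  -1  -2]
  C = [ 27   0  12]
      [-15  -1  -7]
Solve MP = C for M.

Right-multiplying both sides by P⁻¹ gives M = CP⁻¹.
P has determinant -3; P⁻¹ = [[-1/3, -8/3, -1], [1/3, 2/3, 0], [2/3, 19/3, 2]].
M = CP⁻¹ = [[27, 0, 12], [-15, -1, -7]] · [[-1/3, -8/3, -1], [1/3, 2/3, 0], [2/3, 19/3, 2]] = [[-1, 4, -3], [0, -5, 1]].

M = [[-1, 4, -3], [0, -5, 1]]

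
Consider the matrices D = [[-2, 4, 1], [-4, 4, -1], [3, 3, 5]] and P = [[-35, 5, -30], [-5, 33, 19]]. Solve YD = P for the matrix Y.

Y = [[0, 5, -5], [5, 1, 3]]

Since D sits to the right of Y, Y = PD⁻¹.
det D = -2, so D⁻¹ = [[-23/2, 17/2, 4], [-17/2, 13/2, 3], [12, -9, -4]].
Y = PD⁻¹ = [[-35, 5, -30], [-5, 33, 19]] · [[-23/2, 17/2, 4], [-17/2, 13/2, 3], [12, -9, -4]] = [[0, 5, -5], [5, 1, 3]].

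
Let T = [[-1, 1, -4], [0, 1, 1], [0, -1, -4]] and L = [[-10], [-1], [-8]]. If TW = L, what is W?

Since T multiplies W on the left, W = T⁻¹L.
det T = 3, so T⁻¹ = [[-1, 8/3, 5/3], [0, 4/3, 1/3], [0, -1/3, -1/3]].
W = T⁻¹L = [[-1, 8/3, 5/3], [0, 4/3, 1/3], [0, -1/3, -1/3]] · [[-10], [-1], [-8]] = [[-6], [-4], [3]].

W = [[-6], [-4], [3]]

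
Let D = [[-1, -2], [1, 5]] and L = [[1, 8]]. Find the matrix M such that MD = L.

Since D sits to the right of M, M = LD⁻¹.
D has determinant -3; D⁻¹ = [[-5/3, -2/3], [1/3, 1/3]].
M = LD⁻¹ = [[1, 8]] · [[-5/3, -2/3], [1/3, 1/3]] = [[1, 2]].

M = [[1, 2]]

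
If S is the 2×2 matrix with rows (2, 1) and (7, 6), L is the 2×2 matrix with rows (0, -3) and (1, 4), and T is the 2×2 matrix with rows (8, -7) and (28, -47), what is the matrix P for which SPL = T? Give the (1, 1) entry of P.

5

P = S⁻¹TL⁻¹ (apply S⁻¹ on the left and L⁻¹ on the right).
det S = 5, so S⁻¹ = [[6/5, -1/5], [-7/5, 2/5]].
det L = 3, so L⁻¹ = [[4/3, 1], [-1/3, 0]].
S⁻¹T = [[4, 1], [0, -9]].
P = (S⁻¹T)L⁻¹ = [[5, 4], [3, 0]].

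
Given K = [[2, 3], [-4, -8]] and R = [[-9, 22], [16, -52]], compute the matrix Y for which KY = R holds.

Left-multiplying both sides by K⁻¹ gives Y = K⁻¹R.
K has determinant -4; K⁻¹ = [[2, 3/4], [-1, -1/2]].
Y = K⁻¹R = [[2, 3/4], [-1, -1/2]] · [[-9, 22], [16, -52]] = [[-6, 5], [1, 4]].

Y = [[-6, 5], [1, 4]]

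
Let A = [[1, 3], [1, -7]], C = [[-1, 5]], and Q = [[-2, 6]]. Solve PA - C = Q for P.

PA = Q + C = [[-3, 11]].
Right-multiplying both sides by A⁻¹ gives P = (Q + C)A⁻¹.
det A = -10, so A⁻¹ = [[7/10, 3/10], [1/10, -1/10]].
P = (Q + C)A⁻¹ = [[-1, -2]].

P = [[-1, -2]]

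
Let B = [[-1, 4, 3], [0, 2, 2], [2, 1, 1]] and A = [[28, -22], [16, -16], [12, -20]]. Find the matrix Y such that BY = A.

Y = [[2, -6], [6, -4], [2, -4]]

B is on the left of Y, so left-multiply by B⁻¹: Y = B⁻¹A.
det B = 4; the adjugate gives B⁻¹ = [[0, -1/4, 1/2], [1, -7/4, 1/2], [-1, 9/4, -1/2]].
Y = B⁻¹A = [[0, -1/4, 1/2], [1, -7/4, 1/2], [-1, 9/4, -1/2]] · [[28, -22], [16, -16], [12, -20]] = [[2, -6], [6, -4], [2, -4]].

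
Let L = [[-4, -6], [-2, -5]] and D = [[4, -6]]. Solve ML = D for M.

M = [[-4, 6]]

Since L sits to the right of M, M = DL⁻¹.
det L = 8, so L⁻¹ = [[-5/8, 3/4], [1/4, -1/2]].
M = DL⁻¹ = [[4, -6]] · [[-5/8, 3/4], [1/4, -1/2]] = [[-4, 6]].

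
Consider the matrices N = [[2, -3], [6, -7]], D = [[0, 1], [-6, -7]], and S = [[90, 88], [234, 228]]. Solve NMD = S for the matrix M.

M = [[-4, -3], [3, 3]]

Isolating M: multiply by N⁻¹ from the left and D⁻¹ from the right, so M = N⁻¹SD⁻¹.
det N = 4, so N⁻¹ = [[-7/4, 3/4], [-3/2, 1/2]].
D has determinant 6; D⁻¹ = [[-7/6, -1/6], [1, 0]].
N⁻¹S = [[18, 17], [-18, -18]].
M = (N⁻¹S)D⁻¹ = [[-4, -3], [3, 3]].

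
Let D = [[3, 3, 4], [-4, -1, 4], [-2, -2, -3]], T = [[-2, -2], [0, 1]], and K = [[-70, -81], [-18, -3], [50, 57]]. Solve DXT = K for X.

X = [[2, -2], [3, -3], [5, 1]]

Left-multiply by D⁻¹ and right-multiply by T⁻¹: X = D⁻¹KT⁻¹.
det D = -3, so D⁻¹ = [[-11/3, -1/3, -16/3], [20/3, 1/3, 28/3], [-2, 0, -3]].
T has determinant -2; T⁻¹ = [[-1/2, -1], [0, 1]].
D⁻¹K = [[-4, -6], [-6, -9], [-10, -9]].
X = (D⁻¹K)T⁻¹ = [[2, -2], [3, -3], [5, 1]].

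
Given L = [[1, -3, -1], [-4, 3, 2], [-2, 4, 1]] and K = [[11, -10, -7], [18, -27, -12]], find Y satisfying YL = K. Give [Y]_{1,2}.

Since L sits to the right of Y, Y = KL⁻¹.
L has determinant 5; L⁻¹ = [[-1, -1/5, -3/5], [0, -1/5, 2/5], [-2, 2/5, -9/5]].
Y = KL⁻¹ = [[11, -10, -7], [18, -27, -12]] · [[-1, -1/5, -3/5], [0, -1/5, 2/5], [-2, 2/5, -9/5]] = [[3, -3, 2], [6, -3, 0]].

-3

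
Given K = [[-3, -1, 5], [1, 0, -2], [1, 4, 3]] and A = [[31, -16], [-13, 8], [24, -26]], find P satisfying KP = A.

P = [[-3, 4], [3, -6], [5, -2]]

K is on the left of P, so left-multiply by K⁻¹: P = K⁻¹A.
K has determinant 1; K⁻¹ = [[8, 23, 2], [-5, -14, -1], [4, 11, 1]].
P = K⁻¹A = [[8, 23, 2], [-5, -14, -1], [4, 11, 1]] · [[31, -16], [-13, 8], [24, -26]] = [[-3, 4], [3, -6], [5, -2]].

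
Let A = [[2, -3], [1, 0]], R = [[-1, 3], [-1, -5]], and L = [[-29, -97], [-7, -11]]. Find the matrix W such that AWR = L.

Isolating W: multiply by A⁻¹ from the left and R⁻¹ from the right, so W = A⁻¹LR⁻¹.
A has determinant 3; A⁻¹ = [[0, 1], [-1/3, 2/3]].
det R = 8; the adjugate gives R⁻¹ = [[-5/8, -3/8], [1/8, -1/8]].
A⁻¹L = [[-7, -11], [5, 25]].
W = (A⁻¹L)R⁻¹ = [[3, 4], [0, -5]].

W = [[3, 4], [0, -5]]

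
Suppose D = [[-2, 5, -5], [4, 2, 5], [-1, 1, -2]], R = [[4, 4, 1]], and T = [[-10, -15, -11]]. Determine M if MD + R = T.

M = [[-1, -5, -4]]

MD = T − R = [[-14, -19, -12]].
D is on the right of M, so right-multiply by D⁻¹: M = (T − R)D⁻¹.
det D = 3; the adjugate gives D⁻¹ = [[-3, 5/3, 35/3], [1, -1/3, -10/3], [2, -1, -8]].
M = (T − R)D⁻¹ = [[-1, -5, -4]].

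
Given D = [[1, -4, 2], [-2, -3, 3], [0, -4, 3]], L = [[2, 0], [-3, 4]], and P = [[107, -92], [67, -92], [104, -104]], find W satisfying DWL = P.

W = [[5, 1], [-4, 5], [-1, -2]]

W = D⁻¹PL⁻¹ (apply D⁻¹ on the left and L⁻¹ on the right).
det D = -5, so D⁻¹ = [[-3/5, -4/5, 6/5], [-6/5, -3/5, 7/5], [-8/5, -4/5, 11/5]].
L has determinant 8; L⁻¹ = [[1/2, 0], [3/8, 1/4]].
D⁻¹P = [[7, 4], [-23, 20], [4, -8]].
W = (D⁻¹P)L⁻¹ = [[5, 1], [-4, 5], [-1, -2]].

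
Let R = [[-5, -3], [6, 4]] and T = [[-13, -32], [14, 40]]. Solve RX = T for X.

X = [[5, 4], [-4, 4]]

R is on the left of X, so left-multiply by R⁻¹: X = R⁻¹T.
det R = -2, so R⁻¹ = [[-2, -3/2], [3, 5/2]].
X = R⁻¹T = [[-2, -3/2], [3, 5/2]] · [[-13, -32], [14, 40]] = [[5, 4], [-4, 4]].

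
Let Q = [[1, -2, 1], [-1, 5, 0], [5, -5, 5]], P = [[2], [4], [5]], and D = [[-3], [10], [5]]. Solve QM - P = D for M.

M = [[1], [3], [4]]

QM = D + P = [[-1], [14], [10]].
Q is on the left of M, so left-multiply by Q⁻¹: M = Q⁻¹(D + P).
Q has determinant -5; Q⁻¹ = [[-5, -1, 1], [-1, 0, 1/5], [4, 1, -3/5]].
M = Q⁻¹(D + P) = [[1], [3], [4]].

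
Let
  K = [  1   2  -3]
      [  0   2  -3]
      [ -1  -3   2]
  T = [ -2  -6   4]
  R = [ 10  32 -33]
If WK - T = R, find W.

WK = R + T = [[8, 26, -29]].
Right-multiplying both sides by K⁻¹ gives W = (R + T)K⁻¹.
det K = -5, so K⁻¹ = [[1, -1, 0], [-3/5, 1/5, -3/5], [-2/5, -1/5, -2/5]].
W = (R + T)K⁻¹ = [[4, 3, -4]].

W = [[4, 3, -4]]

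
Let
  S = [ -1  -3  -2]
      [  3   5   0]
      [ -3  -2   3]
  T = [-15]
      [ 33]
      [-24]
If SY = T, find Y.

Y = [[6], [3], [0]]

Since S multiplies Y on the left, Y = S⁻¹T.
det S = -6; the adjugate gives S⁻¹ = [[-5/2, -13/6, -5/3], [3/2, 3/2, 1], [-3/2, -7/6, -2/3]].
Y = S⁻¹T = [[-5/2, -13/6, -5/3], [3/2, 3/2, 1], [-3/2, -7/6, -2/3]] · [[-15], [33], [-24]] = [[6], [3], [0]].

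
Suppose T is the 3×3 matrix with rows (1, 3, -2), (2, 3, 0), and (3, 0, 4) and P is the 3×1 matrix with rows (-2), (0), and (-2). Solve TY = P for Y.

Y = [[-6], [4], [4]]

Left-multiplying both sides by T⁻¹ gives Y = T⁻¹P.
det T = 6, so T⁻¹ = [[2, -2, 1], [-4/3, 5/3, -2/3], [-3/2, 3/2, -1/2]].
Y = T⁻¹P = [[2, -2, 1], [-4/3, 5/3, -2/3], [-3/2, 3/2, -1/2]] · [[-2], [0], [-2]] = [[-6], [4], [4]].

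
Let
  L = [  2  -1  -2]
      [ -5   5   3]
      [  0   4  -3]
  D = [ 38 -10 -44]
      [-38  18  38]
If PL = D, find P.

P = [[4, -6, 6], [-4, 6, -4]]

L is on the right of P, so right-multiply by L⁻¹: P = DL⁻¹.
det L = 1; the adjugate gives L⁻¹ = [[-27, -11, 7], [-15, -6, 4], [-20, -8, 5]].
P = DL⁻¹ = [[38, -10, -44], [-38, 18, 38]] · [[-27, -11, 7], [-15, -6, 4], [-20, -8, 5]] = [[4, -6, 6], [-4, 6, -4]].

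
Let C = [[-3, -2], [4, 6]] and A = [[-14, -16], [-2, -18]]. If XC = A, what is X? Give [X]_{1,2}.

C is on the right of X, so right-multiply by C⁻¹: X = AC⁻¹.
C has determinant -10; C⁻¹ = [[-3/5, -1/5], [2/5, 3/10]].
X = AC⁻¹ = [[-14, -16], [-2, -18]] · [[-3/5, -1/5], [2/5, 3/10]] = [[2, -2], [-6, -5]].

-2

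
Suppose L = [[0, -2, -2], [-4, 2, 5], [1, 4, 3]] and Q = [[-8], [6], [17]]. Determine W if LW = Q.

W = [[-1], [6], [-2]]

Left-multiplying both sides by L⁻¹ gives W = L⁻¹Q.
L has determinant 2; L⁻¹ = [[-7, -1, -3], [17/2, 1, 4], [-9, -1, -4]].
W = L⁻¹Q = [[-7, -1, -3], [17/2, 1, 4], [-9, -1, -4]] · [[-8], [6], [17]] = [[-1], [6], [-2]].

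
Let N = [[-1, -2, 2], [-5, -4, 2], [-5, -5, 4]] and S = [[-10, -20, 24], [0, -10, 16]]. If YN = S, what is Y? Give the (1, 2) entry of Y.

N is on the right of Y, so right-multiply by N⁻¹: Y = SN⁻¹.
N has determinant -4; N⁻¹ = [[3/2, 1/2, -1], [-5/2, -3/2, 2], [-5/4, -5/4, 3/2]].
Y = SN⁻¹ = [[-10, -20, 24], [0, -10, 16]] · [[3/2, 1/2, -1], [-5/2, -3/2, 2], [-5/4, -5/4, 3/2]] = [[5, -5, 6], [5, -5, 4]].

-5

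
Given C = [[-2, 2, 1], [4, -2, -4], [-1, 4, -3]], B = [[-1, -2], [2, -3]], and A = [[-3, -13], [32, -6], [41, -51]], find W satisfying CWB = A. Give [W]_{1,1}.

4

Left-multiply by C⁻¹ and right-multiply by B⁻¹: W = C⁻¹AB⁻¹.
C has determinant 2; C⁻¹ = [[11, 5, -3], [8, 7/2, -2], [7, 3, -2]].
det B = 7, so B⁻¹ = [[-3/7, 2/7], [-2/7, -1/7]].
C⁻¹A = [[4, -20], [6, -23], [-7, -7]].
W = (C⁻¹A)B⁻¹ = [[4, 4], [4, 5], [5, -1]].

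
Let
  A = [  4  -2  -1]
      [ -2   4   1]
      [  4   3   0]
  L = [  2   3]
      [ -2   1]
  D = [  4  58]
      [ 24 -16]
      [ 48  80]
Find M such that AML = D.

M = [[5, 2], [2, -2], [1, -1]]

M = A⁻¹DL⁻¹ (apply A⁻¹ on the left and L⁻¹ on the right).
det A = 2, so A⁻¹ = [[-3/2, -3/2, 1], [2, 2, -1], [-11, -10, 6]].
det L = 8; the adjugate gives L⁻¹ = [[1/8, -3/8], [1/4, 1/4]].
A⁻¹D = [[6, 17], [8, 4], [4, 2]].
M = (A⁻¹D)L⁻¹ = [[5, 2], [2, -2], [1, -1]].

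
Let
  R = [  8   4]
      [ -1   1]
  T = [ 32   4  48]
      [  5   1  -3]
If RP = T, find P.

R is on the left of P, so left-multiply by R⁻¹: P = R⁻¹T.
R has determinant 12; R⁻¹ = [[1/12, -1/3], [1/12, 2/3]].
P = R⁻¹T = [[1/12, -1/3], [1/12, 2/3]] · [[32, 4, 48], [5, 1, -3]] = [[1, 0, 5], [6, 1, 2]].

P = [[1, 0, 5], [6, 1, 2]]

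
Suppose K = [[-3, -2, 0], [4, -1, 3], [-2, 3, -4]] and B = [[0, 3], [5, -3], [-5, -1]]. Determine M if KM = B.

Left-multiplying both sides by K⁻¹ gives M = K⁻¹B.
det K = -5; the adjugate gives K⁻¹ = [[1, 8/5, 6/5], [-2, -12/5, -9/5], [-2, -13/5, -11/5]].
M = K⁻¹B = [[1, 8/5, 6/5], [-2, -12/5, -9/5], [-2, -13/5, -11/5]] · [[0, 3], [5, -3], [-5, -1]] = [[2, -3], [-3, 3], [-2, 4]].

M = [[2, -3], [-3, 3], [-2, 4]]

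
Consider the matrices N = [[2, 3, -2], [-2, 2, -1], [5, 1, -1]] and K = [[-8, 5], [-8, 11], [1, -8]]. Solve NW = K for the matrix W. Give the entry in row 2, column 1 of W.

-2

N is on the left of W, so left-multiply by N⁻¹: W = N⁻¹K.
det N = 1; the adjugate gives N⁻¹ = [[-1, 1, 1], [-7, 8, 6], [-12, 13, 10]].
W = N⁻¹K = [[-1, 1, 1], [-7, 8, 6], [-12, 13, 10]] · [[-8, 5], [-8, 11], [1, -8]] = [[1, -2], [-2, 5], [2, 3]].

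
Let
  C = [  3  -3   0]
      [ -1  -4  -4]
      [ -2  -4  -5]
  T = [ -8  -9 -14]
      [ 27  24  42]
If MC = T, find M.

C is on the right of M, so right-multiply by C⁻¹: M = TC⁻¹.
det C = 3; the adjugate gives C⁻¹ = [[4/3, -5, 4], [1, -5, 4], [-4/3, 6, -5]].
M = TC⁻¹ = [[-8, -9, -14], [27, 24, 42]] · [[4/3, -5, 4], [1, -5, 4], [-4/3, 6, -5]] = [[-1, 1, 2], [4, -3, -6]].

M = [[-1, 1, 2], [4, -3, -6]]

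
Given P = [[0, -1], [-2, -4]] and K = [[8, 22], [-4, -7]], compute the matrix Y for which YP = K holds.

Y = [[-6, -4], [-1, 2]]

Right-multiplying both sides by P⁻¹ gives Y = KP⁻¹.
det P = -2, so P⁻¹ = [[2, -1/2], [-1, 0]].
Y = KP⁻¹ = [[8, 22], [-4, -7]] · [[2, -1/2], [-1, 0]] = [[-6, -4], [-1, 2]].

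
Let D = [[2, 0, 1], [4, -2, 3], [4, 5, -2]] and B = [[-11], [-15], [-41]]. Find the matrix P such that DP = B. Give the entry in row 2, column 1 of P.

Since D multiplies P on the left, P = D⁻¹B.
det D = 6, so D⁻¹ = [[-11/6, 5/6, 1/3], [10/3, -4/3, -1/3], [14/3, -5/3, -2/3]].
P = D⁻¹B = [[-11/6, 5/6, 1/3], [10/3, -4/3, -1/3], [14/3, -5/3, -2/3]] · [[-11], [-15], [-41]] = [[-6], [-3], [1]].

-3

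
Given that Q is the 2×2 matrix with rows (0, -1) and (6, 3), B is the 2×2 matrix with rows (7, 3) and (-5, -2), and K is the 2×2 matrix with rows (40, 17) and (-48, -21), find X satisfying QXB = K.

Isolating X: multiply by Q⁻¹ from the left and B⁻¹ from the right, so X = Q⁻¹KB⁻¹.
det Q = 6, so Q⁻¹ = [[1/2, 1/6], [-1, 0]].
B has determinant 1; B⁻¹ = [[-2, -3], [5, 7]].
Q⁻¹K = [[12, 5], [-40, -17]].
X = (Q⁻¹K)B⁻¹ = [[1, -1], [-5, 1]].

X = [[1, -1], [-5, 1]]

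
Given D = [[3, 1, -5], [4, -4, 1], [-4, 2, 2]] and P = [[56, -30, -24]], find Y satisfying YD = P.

Y = [[4, 6, -5]]

D is on the right of Y, so right-multiply by D⁻¹: Y = PD⁻¹.
D has determinant -2; D⁻¹ = [[5, 6, 19/2], [6, 7, 23/2], [4, 5, 8]].
Y = PD⁻¹ = [[56, -30, -24]] · [[5, 6, 19/2], [6, 7, 23/2], [4, 5, 8]] = [[4, 6, -5]].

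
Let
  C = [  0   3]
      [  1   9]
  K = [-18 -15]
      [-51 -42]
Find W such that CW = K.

W = [[3, 3], [-6, -5]]

C is on the left of W, so left-multiply by C⁻¹: W = C⁻¹K.
det C = -3, so C⁻¹ = [[-3, 1], [1/3, 0]].
W = C⁻¹K = [[-3, 1], [1/3, 0]] · [[-18, -15], [-51, -42]] = [[3, 3], [-6, -5]].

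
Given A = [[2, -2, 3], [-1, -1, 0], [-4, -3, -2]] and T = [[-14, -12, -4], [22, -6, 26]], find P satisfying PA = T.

Right-multiplying both sides by A⁻¹ gives P = TA⁻¹.
det A = 5, so A⁻¹ = [[2/5, -13/5, 3/5], [-2/5, 8/5, -3/5], [-1/5, 14/5, -4/5]].
P = TA⁻¹ = [[-14, -12, -4], [22, -6, 26]] · [[2/5, -13/5, 3/5], [-2/5, 8/5, -3/5], [-1/5, 14/5, -4/5]] = [[0, 6, 2], [6, 6, -4]].

P = [[0, 6, 2], [6, 6, -4]]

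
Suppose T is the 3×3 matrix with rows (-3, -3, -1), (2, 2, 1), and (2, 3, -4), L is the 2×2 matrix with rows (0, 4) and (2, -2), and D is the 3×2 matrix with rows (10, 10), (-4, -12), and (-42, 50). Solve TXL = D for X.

X = [[3, -4], [-4, 1], [-2, 4]]

X = T⁻¹DL⁻¹ (apply T⁻¹ on the left and L⁻¹ on the right).
det T = 1; the adjugate gives T⁻¹ = [[-11, -15, -1], [10, 14, 1], [2, 3, 0]].
det L = -8, so L⁻¹ = [[1/4, 1/2], [1/4, 0]].
T⁻¹D = [[-8, 20], [2, -18], [8, -16]].
X = (T⁻¹D)L⁻¹ = [[3, -4], [-4, 1], [-2, 4]].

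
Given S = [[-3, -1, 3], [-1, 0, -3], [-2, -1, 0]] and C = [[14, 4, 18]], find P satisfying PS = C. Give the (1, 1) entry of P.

0

Since S sits to the right of P, P = CS⁻¹.
det S = 6, so S⁻¹ = [[-1/2, -1/2, 1/2], [1, 1, -2], [1/6, -1/6, -1/6]].
P = CS⁻¹ = [[14, 4, 18]] · [[-1/2, -1/2, 1/2], [1, 1, -2], [1/6, -1/6, -1/6]] = [[0, -6, -4]].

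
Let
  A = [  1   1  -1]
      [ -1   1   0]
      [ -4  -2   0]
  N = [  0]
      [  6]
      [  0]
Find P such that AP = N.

A is on the left of P, so left-multiply by A⁻¹: P = A⁻¹N.
A has determinant -6; A⁻¹ = [[0, -1/3, -1/6], [0, 2/3, -1/6], [-1, 1/3, -1/3]].
P = A⁻¹N = [[0, -1/3, -1/6], [0, 2/3, -1/6], [-1, 1/3, -1/3]] · [[0], [6], [0]] = [[-2], [4], [2]].

P = [[-2], [4], [2]]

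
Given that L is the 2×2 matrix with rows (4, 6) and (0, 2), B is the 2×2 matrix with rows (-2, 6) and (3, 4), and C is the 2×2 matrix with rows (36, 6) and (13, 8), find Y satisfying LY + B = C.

Y = [[2, -3], [5, 2]]

LY = C − B = [[38, 0], [10, 4]].
Since L multiplies Y on the left, Y = L⁻¹(C − B).
det L = 8, so L⁻¹ = [[1/4, -3/4], [0, 1/2]].
Y = L⁻¹(C − B) = [[2, -3], [5, 2]].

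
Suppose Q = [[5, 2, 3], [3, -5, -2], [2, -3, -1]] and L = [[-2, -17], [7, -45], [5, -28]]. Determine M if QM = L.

M = [[-2, -6], [-5, 5], [6, 1]]

Q is on the left of M, so left-multiply by Q⁻¹: M = Q⁻¹L.
det Q = -4, so Q⁻¹ = [[1/4, 7/4, -11/4], [1/4, 11/4, -19/4], [-1/4, -19/4, 31/4]].
M = Q⁻¹L = [[1/4, 7/4, -11/4], [1/4, 11/4, -19/4], [-1/4, -19/4, 31/4]] · [[-2, -17], [7, -45], [5, -28]] = [[-2, -6], [-5, 5], [6, 1]].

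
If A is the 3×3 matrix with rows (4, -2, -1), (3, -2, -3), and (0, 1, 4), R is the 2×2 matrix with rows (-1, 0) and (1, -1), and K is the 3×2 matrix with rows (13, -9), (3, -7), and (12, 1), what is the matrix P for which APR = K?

P = [[-4, 0], [-5, -5], [-2, 1]]

P = A⁻¹KR⁻¹ (apply A⁻¹ on the left and R⁻¹ on the right).
A has determinant 1; A⁻¹ = [[-5, 7, 4], [-12, 16, 9], [3, -4, -2]].
R has determinant 1; R⁻¹ = [[-1, 0], [-1, -1]].
A⁻¹K = [[4, 0], [0, 5], [3, -1]].
P = (A⁻¹K)R⁻¹ = [[-4, 0], [-5, -5], [-2, 1]].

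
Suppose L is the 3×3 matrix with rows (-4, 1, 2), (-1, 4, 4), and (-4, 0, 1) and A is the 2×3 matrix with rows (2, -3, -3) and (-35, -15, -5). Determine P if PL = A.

P = [[5, -2, -5], [5, -5, 5]]

L is on the right of P, so right-multiply by L⁻¹: P = AL⁻¹.
det L = 1; the adjugate gives L⁻¹ = [[4, -1, -4], [-15, 4, 14], [16, -4, -15]].
P = AL⁻¹ = [[2, -3, -3], [-35, -15, -5]] · [[4, -1, -4], [-15, 4, 14], [16, -4, -15]] = [[5, -2, -5], [5, -5, 5]].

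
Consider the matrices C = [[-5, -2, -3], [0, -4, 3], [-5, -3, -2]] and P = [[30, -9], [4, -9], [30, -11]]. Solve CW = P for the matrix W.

C is on the left of W, so left-multiply by C⁻¹: W = C⁻¹P.
C has determinant 5; C⁻¹ = [[17/5, 1, -18/5], [-3, -1, 3], [-4, -1, 4]].
W = C⁻¹P = [[17/5, 1, -18/5], [-3, -1, 3], [-4, -1, 4]] · [[30, -9], [4, -9], [30, -11]] = [[-2, 0], [-4, 3], [-4, 1]].

W = [[-2, 0], [-4, 3], [-4, 1]]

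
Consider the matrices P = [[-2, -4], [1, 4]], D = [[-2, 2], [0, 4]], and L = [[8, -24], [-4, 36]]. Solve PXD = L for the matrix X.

X = P⁻¹LD⁻¹ (apply P⁻¹ on the left and D⁻¹ on the right).
det P = -4, so P⁻¹ = [[-1, -1], [1/4, 1/2]].
D has determinant -8; D⁻¹ = [[-1/2, 1/4], [0, 1/4]].
P⁻¹L = [[-4, -12], [0, 12]].
X = (P⁻¹L)D⁻¹ = [[2, -4], [0, 3]].

X = [[2, -4], [0, 3]]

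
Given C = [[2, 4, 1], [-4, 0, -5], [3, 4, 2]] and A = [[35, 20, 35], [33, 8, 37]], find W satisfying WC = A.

W = [[0, -5, 5], [-3, -6, 5]]

Since C sits to the right of W, W = AC⁻¹.
C has determinant -4; C⁻¹ = [[-5, 1, 5], [7/4, -1/4, -3/2], [4, -1, -4]].
W = AC⁻¹ = [[35, 20, 35], [33, 8, 37]] · [[-5, 1, 5], [7/4, -1/4, -3/2], [4, -1, -4]] = [[0, -5, 5], [-3, -6, 5]].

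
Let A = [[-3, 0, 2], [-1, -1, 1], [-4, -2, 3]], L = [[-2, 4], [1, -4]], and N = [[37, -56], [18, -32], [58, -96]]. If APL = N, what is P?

Isolating P: multiply by A⁻¹ from the left and L⁻¹ from the right, so P = A⁻¹NL⁻¹.
det A = -1, so A⁻¹ = [[1, 4, -2], [1, 1, -1], [2, 6, -3]].
det L = 4; the adjugate gives L⁻¹ = [[-1, -1], [-1/4, -1/2]].
A⁻¹N = [[-7, 8], [-3, 8], [8, -16]].
P = (A⁻¹N)L⁻¹ = [[5, 3], [1, -1], [-4, 0]].

P = [[5, 3], [1, -1], [-4, 0]]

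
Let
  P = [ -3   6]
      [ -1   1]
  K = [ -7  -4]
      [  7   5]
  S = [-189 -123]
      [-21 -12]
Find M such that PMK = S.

M = [[-2, -5], [1, -5]]

Left-multiply by P⁻¹ and right-multiply by K⁻¹: M = P⁻¹SK⁻¹.
P has determinant 3; P⁻¹ = [[1/3, -2], [1/3, -1]].
det K = -7, so K⁻¹ = [[-5/7, -4/7], [1, 1]].
P⁻¹S = [[-21, -17], [-42, -29]].
M = (P⁻¹S)K⁻¹ = [[-2, -5], [1, -5]].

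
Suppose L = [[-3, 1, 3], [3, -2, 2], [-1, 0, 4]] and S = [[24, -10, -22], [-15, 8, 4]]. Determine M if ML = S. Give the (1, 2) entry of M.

4

Right-multiplying both sides by L⁻¹ gives M = SL⁻¹.
L has determinant 4; L⁻¹ = [[-2, -1, 2], [-7/2, -9/4, 15/4], [-1/2, -1/4, 3/4]].
M = SL⁻¹ = [[24, -10, -22], [-15, 8, 4]] · [[-2, -1, 2], [-7/2, -9/4, 15/4], [-1/2, -1/4, 3/4]] = [[-2, 4, -6], [0, -4, 3]].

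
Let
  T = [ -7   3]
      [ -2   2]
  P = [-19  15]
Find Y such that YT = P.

Y = [[1, 6]]

Since T sits to the right of Y, Y = PT⁻¹.
T has determinant -8; T⁻¹ = [[-1/4, 3/8], [-1/4, 7/8]].
Y = PT⁻¹ = [[-19, 15]] · [[-1/4, 3/8], [-1/4, 7/8]] = [[1, 6]].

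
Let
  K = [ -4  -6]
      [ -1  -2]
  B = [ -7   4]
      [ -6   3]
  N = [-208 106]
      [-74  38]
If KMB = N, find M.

Isolating M: multiply by K⁻¹ from the left and B⁻¹ from the right, so M = K⁻¹NB⁻¹.
K has determinant 2; K⁻¹ = [[-1, 3], [1/2, -2]].
det B = 3; the adjugate gives B⁻¹ = [[1, -4/3], [2, -7/3]].
K⁻¹N = [[-14, 8], [44, -23]].
M = (K⁻¹N)B⁻¹ = [[2, 0], [-2, -5]].

M = [[2, 0], [-2, -5]]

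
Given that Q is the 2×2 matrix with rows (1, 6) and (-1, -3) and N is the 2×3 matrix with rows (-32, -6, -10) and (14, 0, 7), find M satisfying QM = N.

Since Q multiplies M on the left, M = Q⁻¹N.
Q has determinant 3; Q⁻¹ = [[-1, -2], [1/3, 1/3]].
M = Q⁻¹N = [[-1, -2], [1/3, 1/3]] · [[-32, -6, -10], [14, 0, 7]] = [[4, 6, -4], [-6, -2, -1]].

M = [[4, 6, -4], [-6, -2, -1]]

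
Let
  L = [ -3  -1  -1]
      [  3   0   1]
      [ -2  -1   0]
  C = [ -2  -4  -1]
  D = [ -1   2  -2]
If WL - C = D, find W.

WL = D + C = [[-3, -2, -3]].
Since L sits to the right of W, W = (D + C)L⁻¹.
L has determinant 2; L⁻¹ = [[1/2, 1/2, -1/2], [-1, -1, 0], [-3/2, -1/2, 3/2]].
W = (D + C)L⁻¹ = [[5, 2, -3]].

W = [[5, 2, -3]]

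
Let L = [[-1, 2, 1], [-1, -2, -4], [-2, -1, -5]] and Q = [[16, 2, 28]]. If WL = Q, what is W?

L is on the right of W, so right-multiply by L⁻¹: W = QL⁻¹.
det L = -3, so L⁻¹ = [[-2, -3, 2], [-1, -7/3, 5/3], [1, 5/3, -4/3]].
W = QL⁻¹ = [[16, 2, 28]] · [[-2, -3, 2], [-1, -7/3, 5/3], [1, 5/3, -4/3]] = [[-6, -6, -2]].

W = [[-6, -6, -2]]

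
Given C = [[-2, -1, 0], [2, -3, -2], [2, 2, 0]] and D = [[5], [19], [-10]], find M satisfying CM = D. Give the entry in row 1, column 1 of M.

0

Since C multiplies M on the left, M = C⁻¹D.
det C = -4, so C⁻¹ = [[-1, 0, -1/2], [1, 0, 1], [-5/2, -1/2, -2]].
M = C⁻¹D = [[-1, 0, -1/2], [1, 0, 1], [-5/2, -1/2, -2]] · [[5], [19], [-10]] = [[0], [-5], [-2]].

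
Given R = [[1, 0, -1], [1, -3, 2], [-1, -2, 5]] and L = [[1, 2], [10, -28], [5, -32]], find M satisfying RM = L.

M = [[1, -3], [-3, 5], [0, -5]]

Since R multiplies M on the left, M = R⁻¹L.
det R = -6, so R⁻¹ = [[11/6, -1/3, 1/2], [7/6, -2/3, 1/2], [5/6, -1/3, 1/2]].
M = R⁻¹L = [[11/6, -1/3, 1/2], [7/6, -2/3, 1/2], [5/6, -1/3, 1/2]] · [[1, 2], [10, -28], [5, -32]] = [[1, -3], [-3, 5], [0, -5]].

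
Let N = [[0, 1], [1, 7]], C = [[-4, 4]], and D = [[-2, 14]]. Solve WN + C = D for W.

W = [[-4, 2]]

WN = D − C = [[2, 10]].
Right-multiplying both sides by N⁻¹ gives W = (D − C)N⁻¹.
det N = -1; the adjugate gives N⁻¹ = [[-7, 1], [1, 0]].
W = (D − C)N⁻¹ = [[-4, 2]].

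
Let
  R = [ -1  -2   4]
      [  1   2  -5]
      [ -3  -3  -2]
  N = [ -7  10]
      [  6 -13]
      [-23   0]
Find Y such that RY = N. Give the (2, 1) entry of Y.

R is on the left of Y, so left-multiply by R⁻¹: Y = R⁻¹N.
R has determinant -3; R⁻¹ = [[19/3, 16/3, -2/3], [-17/3, -14/3, 1/3], [-1, -1, 0]].
Y = R⁻¹N = [[19/3, 16/3, -2/3], [-17/3, -14/3, 1/3], [-1, -1, 0]] · [[-7, 10], [6, -13], [-23, 0]] = [[3, -6], [4, 4], [1, 3]].

4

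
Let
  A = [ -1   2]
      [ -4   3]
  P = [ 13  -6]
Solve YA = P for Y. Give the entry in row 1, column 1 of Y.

3

Since A sits to the right of Y, Y = PA⁻¹.
det A = 5, so A⁻¹ = [[3/5, -2/5], [4/5, -1/5]].
Y = PA⁻¹ = [[13, -6]] · [[3/5, -2/5], [4/5, -1/5]] = [[3, -4]].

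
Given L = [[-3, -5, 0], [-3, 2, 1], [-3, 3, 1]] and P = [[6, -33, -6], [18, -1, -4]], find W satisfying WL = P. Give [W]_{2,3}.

-3

Since L sits to the right of W, W = PL⁻¹.
L has determinant 3; L⁻¹ = [[-1/3, 5/3, -5/3], [0, -1, 1], [-1, 8, -7]].
W = PL⁻¹ = [[6, -33, -6], [18, -1, -4]] · [[-1/3, 5/3, -5/3], [0, -1, 1], [-1, 8, -7]] = [[4, -5, -1], [-2, -1, -3]].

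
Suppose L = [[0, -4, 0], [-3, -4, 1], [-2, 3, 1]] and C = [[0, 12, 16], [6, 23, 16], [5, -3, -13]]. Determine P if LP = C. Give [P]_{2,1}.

L is on the left of P, so left-multiply by L⁻¹: P = L⁻¹C.
det L = -4, so L⁻¹ = [[7/4, -1, 1], [-1/4, 0, 0], [17/4, -2, 3]].
P = L⁻¹C = [[7/4, -1, 1], [-1/4, 0, 0], [17/4, -2, 3]] · [[0, 12, 16], [6, 23, 16], [5, -3, -13]] = [[-1, -5, -1], [0, -3, -4], [3, -4, -3]].

0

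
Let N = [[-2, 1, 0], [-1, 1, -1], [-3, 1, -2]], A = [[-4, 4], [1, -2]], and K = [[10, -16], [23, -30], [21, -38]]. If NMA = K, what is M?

M = [[-2, -3], [-5, 0], [1, -4]]

Left-multiply by N⁻¹ and right-multiply by A⁻¹: M = N⁻¹KA⁻¹.
N has determinant 3; N⁻¹ = [[-1/3, 2/3, -1/3], [1/3, 4/3, -2/3], [2/3, -1/3, -1/3]].
det A = 4; the adjugate gives A⁻¹ = [[-1/2, -1], [-1/4, -1]].
N⁻¹K = [[5, -2], [20, -20], [-8, 12]].
M = (N⁻¹K)A⁻¹ = [[-2, -3], [-5, 0], [1, -4]].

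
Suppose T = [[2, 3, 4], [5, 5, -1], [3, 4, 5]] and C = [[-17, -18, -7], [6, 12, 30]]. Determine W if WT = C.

W = [[4, -2, -5], [2, -2, 4]]

Since T sits to the right of W, W = CT⁻¹.
det T = -6, so T⁻¹ = [[-29/6, -1/6, 23/6], [14/3, 1/3, -11/3], [-5/6, -1/6, 5/6]].
W = CT⁻¹ = [[-17, -18, -7], [6, 12, 30]] · [[-29/6, -1/6, 23/6], [14/3, 1/3, -11/3], [-5/6, -1/6, 5/6]] = [[4, -2, -5], [2, -2, 4]].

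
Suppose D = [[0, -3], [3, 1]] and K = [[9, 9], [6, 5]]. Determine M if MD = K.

Right-multiplying both sides by D⁻¹ gives M = KD⁻¹.
det D = 9, so D⁻¹ = [[1/9, 1/3], [-1/3, 0]].
M = KD⁻¹ = [[9, 9], [6, 5]] · [[1/9, 1/3], [-1/3, 0]] = [[-2, 3], [-1, 2]].

M = [[-2, 3], [-1, 2]]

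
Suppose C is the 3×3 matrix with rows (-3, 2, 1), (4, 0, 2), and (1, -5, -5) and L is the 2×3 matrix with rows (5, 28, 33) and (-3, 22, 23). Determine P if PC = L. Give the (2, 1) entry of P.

1

Since C sits to the right of P, P = LC⁻¹.
det C = -6; the adjugate gives C⁻¹ = [[-5/3, -5/6, -2/3], [-11/3, -7/3, -5/3], [10/3, 13/6, 4/3]].
P = LC⁻¹ = [[5, 28, 33], [-3, 22, 23]] · [[-5/3, -5/6, -2/3], [-11/3, -7/3, -5/3], [10/3, 13/6, 4/3]] = [[-1, 2, -6], [1, 1, -4]].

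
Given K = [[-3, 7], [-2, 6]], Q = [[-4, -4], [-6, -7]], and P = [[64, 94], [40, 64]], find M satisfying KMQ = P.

M = [[2, 3], [5, -3]]

Isolating M: multiply by K⁻¹ from the left and Q⁻¹ from the right, so M = K⁻¹PQ⁻¹.
det K = -4, so K⁻¹ = [[-3/2, 7/4], [-1/2, 3/4]].
det Q = 4, so Q⁻¹ = [[-7/4, 1], [3/2, -1]].
K⁻¹P = [[-26, -29], [-2, 1]].
M = (K⁻¹P)Q⁻¹ = [[2, 3], [5, -3]].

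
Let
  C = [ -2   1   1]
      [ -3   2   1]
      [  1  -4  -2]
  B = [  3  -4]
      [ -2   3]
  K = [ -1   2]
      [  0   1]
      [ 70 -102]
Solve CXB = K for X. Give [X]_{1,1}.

-2

Isolating X: multiply by C⁻¹ from the left and B⁻¹ from the right, so X = C⁻¹KB⁻¹.
det C = 5, so C⁻¹ = [[0, -2/5, -1/5], [-1, 3/5, -1/5], [2, -7/5, -1/5]].
det B = 1; the adjugate gives B⁻¹ = [[3, 4], [2, 3]].
C⁻¹K = [[-14, 20], [-13, 19], [-16, 23]].
X = (C⁻¹K)B⁻¹ = [[-2, 4], [-1, 5], [-2, 5]].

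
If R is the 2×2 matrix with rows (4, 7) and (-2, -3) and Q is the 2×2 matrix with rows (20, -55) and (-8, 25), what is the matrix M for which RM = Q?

R is on the left of M, so left-multiply by R⁻¹: M = R⁻¹Q.
det R = 2; the adjugate gives R⁻¹ = [[-3/2, -7/2], [1, 2]].
M = R⁻¹Q = [[-3/2, -7/2], [1, 2]] · [[20, -55], [-8, 25]] = [[-2, -5], [4, -5]].

M = [[-2, -5], [4, -5]]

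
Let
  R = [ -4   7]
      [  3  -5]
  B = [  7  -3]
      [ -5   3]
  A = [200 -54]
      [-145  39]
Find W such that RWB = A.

Isolating W: multiply by R⁻¹ from the left and B⁻¹ from the right, so W = R⁻¹AB⁻¹.
det R = -1; the adjugate gives R⁻¹ = [[5, 7], [3, 4]].
B has determinant 6; B⁻¹ = [[1/2, 1/2], [5/6, 7/6]].
R⁻¹A = [[-15, 3], [20, -6]].
W = (R⁻¹A)B⁻¹ = [[-5, -4], [5, 3]].

W = [[-5, -4], [5, 3]]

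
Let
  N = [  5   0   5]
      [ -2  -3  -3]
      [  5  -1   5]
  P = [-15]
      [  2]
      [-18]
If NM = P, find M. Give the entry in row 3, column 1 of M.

Left-multiplying both sides by N⁻¹ gives M = N⁻¹P.
N has determinant -5; N⁻¹ = [[18/5, 1, -3], [1, 0, -1], [-17/5, -1, 3]].
M = N⁻¹P = [[18/5, 1, -3], [1, 0, -1], [-17/5, -1, 3]] · [[-15], [2], [-18]] = [[2], [3], [-5]].

-5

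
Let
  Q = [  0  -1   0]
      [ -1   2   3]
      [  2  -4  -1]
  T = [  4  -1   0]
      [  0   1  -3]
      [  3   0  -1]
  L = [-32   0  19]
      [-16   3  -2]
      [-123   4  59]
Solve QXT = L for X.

X = Q⁻¹LT⁻¹ (apply Q⁻¹ on the left and T⁻¹ on the right).
det Q = -5, so Q⁻¹ = [[-2, 1/5, 3/5], [-1, 0, 0], [0, 2/5, 1/5]].
det T = 5; the adjugate gives T⁻¹ = [[-1/5, -1/5, 3/5], [-9/5, -4/5, 12/5], [-3/5, -3/5, 4/5]].
Q⁻¹L = [[-13, 3, -3], [32, 0, -19], [-31, 2, 11]].
X = (Q⁻¹L)T⁻¹ = [[-1, 2, -3], [5, 5, 4], [-4, -2, -5]].

X = [[-1, 2, -3], [5, 5, 4], [-4, -2, -5]]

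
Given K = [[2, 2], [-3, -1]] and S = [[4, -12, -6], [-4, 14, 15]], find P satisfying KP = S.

P = [[1, -4, -6], [1, -2, 3]]

Since K multiplies P on the left, P = K⁻¹S.
det K = 4; the adjugate gives K⁻¹ = [[-1/4, -1/2], [3/4, 1/2]].
P = K⁻¹S = [[-1/4, -1/2], [3/4, 1/2]] · [[4, -12, -6], [-4, 14, 15]] = [[1, -4, -6], [1, -2, 3]].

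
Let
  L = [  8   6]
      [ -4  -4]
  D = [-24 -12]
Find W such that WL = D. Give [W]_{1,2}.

-6

Right-multiplying both sides by L⁻¹ gives W = DL⁻¹.
det L = -8; the adjugate gives L⁻¹ = [[1/2, 3/4], [-1/2, -1]].
W = DL⁻¹ = [[-24, -12]] · [[1/2, 3/4], [-1/2, -1]] = [[-6, -6]].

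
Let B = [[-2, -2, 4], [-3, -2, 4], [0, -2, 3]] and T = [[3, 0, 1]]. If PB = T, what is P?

Since B sits to the right of P, P = TB⁻¹.
B has determinant 2; B⁻¹ = [[1, -1, 0], [9/2, -3, -2], [3, -2, -1]].
P = TB⁻¹ = [[3, 0, 1]] · [[1, -1, 0], [9/2, -3, -2], [3, -2, -1]] = [[6, -5, -1]].

P = [[6, -5, -1]]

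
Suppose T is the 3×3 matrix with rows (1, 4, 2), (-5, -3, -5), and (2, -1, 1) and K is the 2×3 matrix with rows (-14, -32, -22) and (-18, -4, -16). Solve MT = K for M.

Right-multiplying both sides by T⁻¹ gives M = KT⁻¹.
T has determinant -6; T⁻¹ = [[4/3, 1, 7/3], [5/6, 1/2, 5/6], [-11/6, -3/2, -17/6]].
M = KT⁻¹ = [[-14, -32, -22], [-18, -4, -16]] · [[4/3, 1, 7/3], [5/6, 1/2, 5/6], [-11/6, -3/2, -17/6]] = [[-5, 3, 3], [2, 4, 0]].

M = [[-5, 3, 3], [2, 4, 0]]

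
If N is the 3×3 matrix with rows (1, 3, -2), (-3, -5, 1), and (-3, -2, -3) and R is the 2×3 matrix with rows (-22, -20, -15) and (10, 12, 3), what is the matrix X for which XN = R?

X = [[-1, 1, 6], [1, -1, -2]]

N is on the right of X, so right-multiply by N⁻¹: X = RN⁻¹.
det N = -1, so N⁻¹ = [[-17, -13, 7], [12, 9, -5], [9, 7, -4]].
X = RN⁻¹ = [[-22, -20, -15], [10, 12, 3]] · [[-17, -13, 7], [12, 9, -5], [9, 7, -4]] = [[-1, 1, 6], [1, -1, -2]].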